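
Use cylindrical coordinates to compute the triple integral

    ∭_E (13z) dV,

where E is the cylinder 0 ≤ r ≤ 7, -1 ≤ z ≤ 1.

In cylindrical coordinates, x = r cos(θ), y = r sin(θ), z = z, and dV = r dr dθ dz.

The integrand becomes 13z, so

    ∭_E (13z) dV = ∫_{0}^{2π} ∫_{0}^{7} ∫_{-1}^{1} (13z) · r dz dr dθ.

Inner (z): 0.
Middle (r from 0 to 7): 0.
Outer (θ): 0.

Therefore the triple integral equals 0.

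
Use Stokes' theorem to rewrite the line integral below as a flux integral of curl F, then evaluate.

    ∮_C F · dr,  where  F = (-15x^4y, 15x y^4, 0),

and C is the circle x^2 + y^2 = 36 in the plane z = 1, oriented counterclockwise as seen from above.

Let S be the flat disk x^2 + y^2 ≤ 36 in the plane z = 1, with upward unit normal n̂ = ẑ. By Stokes' theorem,

    ∮_C F · dr = ∬_S (∇ × F) · n̂ dS = ∬_D (curl F)_z dA,

where D is the disk x^2 + y^2 ≤ 36.

Compute the curl of F = (-15x^4y, 15x y^4, 0):
    (∇ × F)_x = ∂F_z/∂y - ∂F_y/∂z = 0,
    (∇ × F)_y = ∂F_x/∂z - ∂F_z/∂x = 0,
    (∇ × F)_z = ∂F_y/∂x - ∂F_x/∂y = 15x^4 + 15y^4.

On z = 1, (curl F)_z = 15x^4 + 15y^4.

Convert to polar (x = r cos θ, y = r sin θ, dA = r dr dθ); the integrand becomes 15r^4(sin(θ)^4 + cos(θ)^4), so

    ∬_D (curl F)_z dA = ∫_0^{2π} ∫_0^{6} (15r^4(sin(θ)^4 + cos(θ)^4)) · r dr dθ.

Inner (r from 0 to 6): 116640sin(θ)^4 + 116640cos(θ)^4.
Outer (θ from 0 to 2π): 174960π.

Therefore ∮_C F · dr = 174960π.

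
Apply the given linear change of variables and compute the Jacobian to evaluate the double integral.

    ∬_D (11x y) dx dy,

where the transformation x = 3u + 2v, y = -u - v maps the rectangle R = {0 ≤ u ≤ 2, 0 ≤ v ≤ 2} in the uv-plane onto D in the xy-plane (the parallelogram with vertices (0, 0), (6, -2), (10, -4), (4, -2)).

Compute the Jacobian determinant of (x, y) with respect to (u, v):

    ∂(x,y)/∂(u,v) = | 3  2 | = (3)(-1) - (2)(-1) = -1.
                   | -1  -1 |

Its absolute value is |J| = 1 (the area scaling factor).

Substituting x = 3u + 2v, y = -u - v into the integrand,

    11x y → -33u^2 - 55u v - 22v^2,

so the integral becomes

    ∬_R (-33u^2 - 55u v - 22v^2) · |J| du dv = ∫_0^2 ∫_0^2 (-33u^2 - 55u v - 22v^2) dv du.

Inner (v): -66u^2 - 110u - 176/3.
Outer (u): -1540/3.

Therefore ∬_D (11x y) dx dy = -1540/3.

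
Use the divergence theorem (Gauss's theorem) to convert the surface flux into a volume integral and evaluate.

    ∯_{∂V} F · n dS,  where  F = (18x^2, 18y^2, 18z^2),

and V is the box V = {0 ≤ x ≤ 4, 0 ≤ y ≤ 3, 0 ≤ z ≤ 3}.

By the divergence theorem,

    ∯_{∂V} F · n dS = ∭_V (∇ · F) dV.

Compute the divergence:
    ∇ · F = ∂F_x/∂x + ∂F_y/∂y + ∂F_z/∂z = 36x + 36y + 36z.

V is a rectangular box, so dV = dx dy dz with 0 ≤ x ≤ 4, 0 ≤ y ≤ 3, 0 ≤ z ≤ 3.

Integrate (36x + 36y + 36z) over V as an iterated integral:

    ∭_V (∇·F) dV = ∫_0^{4} ∫_0^{3} ∫_0^{3} (36x + 36y + 36z) dz dy dx.

Inner (z from 0 to 3): 108x + 108y + 162.
Middle (y from 0 to 3): 324x + 972.
Outer (x from 0 to 4): 6480.

Therefore ∯_{∂V} F · n dS = 6480.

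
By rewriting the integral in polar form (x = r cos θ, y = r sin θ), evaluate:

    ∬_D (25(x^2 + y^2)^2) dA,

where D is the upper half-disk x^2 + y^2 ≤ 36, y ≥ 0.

The region D is 0 ≤ r ≤ 6, 0 ≤ θ ≤ π in polar coordinates, where x = r cos(θ), y = r sin(θ), and dA = r dr dθ.

Under the substitution, the integrand becomes 25r^4, so

    ∬_D (25(x^2 + y^2)^2) dA = ∫_{0}^{π} ∫_{0}^{6} (25r^4) · r dr dθ.

Inner integral (in r): ∫_{0}^{6} (25r^4) · r dr = 194400.

Outer integral (in θ): ∫_{0}^{π} (194400) dθ = 194400π.

Therefore ∬_D (25(x^2 + y^2)^2) dA = 194400π.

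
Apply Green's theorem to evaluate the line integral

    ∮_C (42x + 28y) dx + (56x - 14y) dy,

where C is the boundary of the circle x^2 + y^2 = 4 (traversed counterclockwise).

Green's theorem converts the closed line integral into a double integral over the enclosed region D:

    ∮_C P dx + Q dy = ∬_D (∂Q/∂x - ∂P/∂y) dA.

Here P = 42x + 28y, Q = 56x - 14y, so

    ∂Q/∂x = 56,    ∂P/∂y = 28,
    ∂Q/∂x - ∂P/∂y = 28.

D is the region x^2 + y^2 ≤ 4. Evaluating the double integral:

In polar coordinates (x = r cos θ, y = r sin θ, dA = r dr dθ) the integrand becomes 28, so

    ∬_D (28) dA = ∫_0^{2π} ∫_0^{2} (28) · r dr dθ.

Inner (r from 0 to 2): 56.
Outer (θ from 0 to 2π): 112π.

Therefore ∮_C P dx + Q dy = 112π.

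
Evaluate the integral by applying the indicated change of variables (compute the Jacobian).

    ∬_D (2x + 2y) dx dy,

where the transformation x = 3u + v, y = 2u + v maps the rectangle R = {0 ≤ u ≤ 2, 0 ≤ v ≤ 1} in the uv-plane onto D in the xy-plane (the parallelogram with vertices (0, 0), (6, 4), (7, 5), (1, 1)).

Compute the Jacobian determinant of (x, y) with respect to (u, v):

    ∂(x,y)/∂(u,v) = | 3  1 | = (3)(1) - (1)(2) = 1.
                   | 2  1 |

Its absolute value is |J| = 1 (the area scaling factor).

Substituting x = 3u + v, y = 2u + v into the integrand,

    2x + 2y → 10u + 4v,

so the integral becomes

    ∬_R (10u + 4v) · |J| du dv = ∫_0^2 ∫_0^1 (10u + 4v) dv du.

Inner (v): 10u + 2.
Outer (u): 24.

Therefore ∬_D (2x + 2y) dx dy = 24.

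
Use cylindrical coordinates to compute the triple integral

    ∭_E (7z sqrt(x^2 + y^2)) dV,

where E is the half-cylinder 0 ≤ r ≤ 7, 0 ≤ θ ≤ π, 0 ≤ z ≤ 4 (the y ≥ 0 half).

In cylindrical coordinates, x = r cos(θ), y = r sin(θ), z = z, and dV = r dr dθ dz.

The integrand becomes 7r z, so

    ∭_E (7z sqrt(x^2 + y^2)) dV = ∫_{0}^{π} ∫_{0}^{7} ∫_{0}^{4} (7r z) · r dz dr dθ.

Inner (z): 56r^2.
Middle (r from 0 to 7): 19208/3.
Outer (θ): 19208π/3.

Therefore the triple integral equals 19208π/3.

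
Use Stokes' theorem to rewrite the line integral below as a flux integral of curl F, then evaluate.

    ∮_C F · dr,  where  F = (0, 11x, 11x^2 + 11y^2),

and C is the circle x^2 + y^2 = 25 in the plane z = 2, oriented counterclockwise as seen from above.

Let S be the flat disk x^2 + y^2 ≤ 25 in the plane z = 2, with upward unit normal n̂ = ẑ. By Stokes' theorem,

    ∮_C F · dr = ∬_S (∇ × F) · n̂ dS = ∬_D (curl F)_z dA,

where D is the disk x^2 + y^2 ≤ 25.

Compute the curl of F = (0, 11x, 11x^2 + 11y^2):
    (∇ × F)_x = ∂F_z/∂y - ∂F_y/∂z = 22y,
    (∇ × F)_y = ∂F_x/∂z - ∂F_z/∂x = -22x,
    (∇ × F)_z = ∂F_y/∂x - ∂F_x/∂y = 11.

On z = 2, (curl F)_z = 11.

Convert to polar (x = r cos θ, y = r sin θ, dA = r dr dθ); the integrand becomes 11, so

    ∬_D (curl F)_z dA = ∫_0^{2π} ∫_0^{5} (11) · r dr dθ.

Inner (r from 0 to 5): 275/2.
Outer (θ from 0 to 2π): 275π.

Therefore ∮_C F · dr = 275π.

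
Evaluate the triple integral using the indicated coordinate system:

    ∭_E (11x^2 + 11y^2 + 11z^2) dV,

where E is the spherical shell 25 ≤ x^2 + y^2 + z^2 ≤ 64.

In spherical coordinates, x = ρ sin(φ) cos(θ), y = ρ sin(φ) sin(θ), z = ρ cos(φ), and dV = ρ^2 sin(φ) dρ dφ dθ.

The integrand becomes 11ρ^2, so

    ∭_E (11x^2 + 11y^2 + 11z^2) dV = ∫_{0}^{2π} ∫_{0}^{π} ∫_{5}^{8} (11ρ^2) · ρ^2 sin(φ) dρ dφ dθ.

Inner (ρ): 326073sin(φ)/5.
Middle (φ): 652146/5.
Outer (θ): 1304292π/5.

Therefore the triple integral equals 1304292π/5.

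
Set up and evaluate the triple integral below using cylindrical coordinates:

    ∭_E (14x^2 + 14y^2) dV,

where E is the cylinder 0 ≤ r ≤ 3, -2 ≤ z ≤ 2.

In cylindrical coordinates, x = r cos(θ), y = r sin(θ), z = z, and dV = r dr dθ dz.

The integrand becomes 14r^2, so

    ∭_E (14x^2 + 14y^2) dV = ∫_{0}^{2π} ∫_{0}^{3} ∫_{-2}^{2} (14r^2) · r dz dr dθ.

Inner (z): 56r^3.
Middle (r from 0 to 3): 1134.
Outer (θ): 2268π.

Therefore the triple integral equals 2268π.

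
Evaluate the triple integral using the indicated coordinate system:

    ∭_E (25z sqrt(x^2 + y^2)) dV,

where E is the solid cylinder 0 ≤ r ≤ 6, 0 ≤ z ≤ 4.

In cylindrical coordinates, x = r cos(θ), y = r sin(θ), z = z, and dV = r dr dθ dz.

The integrand becomes 25r z, so

    ∭_E (25z sqrt(x^2 + y^2)) dV = ∫_{0}^{2π} ∫_{0}^{6} ∫_{0}^{4} (25r z) · r dz dr dθ.

Inner (z): 200r^2.
Middle (r from 0 to 6): 14400.
Outer (θ): 28800π.

Therefore the triple integral equals 28800π.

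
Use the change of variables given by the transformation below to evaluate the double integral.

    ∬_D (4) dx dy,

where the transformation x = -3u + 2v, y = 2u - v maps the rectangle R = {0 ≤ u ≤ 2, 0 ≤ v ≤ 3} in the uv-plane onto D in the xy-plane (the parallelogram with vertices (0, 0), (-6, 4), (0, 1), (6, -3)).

Compute the Jacobian determinant of (x, y) with respect to (u, v):

    ∂(x,y)/∂(u,v) = | -3  2 | = (-3)(-1) - (2)(2) = -1.
                   | 2  -1 |

Its absolute value is |J| = 1 (the area scaling factor).

Substituting x = -3u + 2v, y = 2u - v into the integrand,

    4 → 4,

so the integral becomes

    ∬_R (4) · |J| du dv = ∫_0^2 ∫_0^3 (4) dv du.

Inner (v): 12.
Outer (u): 24.

Therefore ∬_D (4) dx dy = 24.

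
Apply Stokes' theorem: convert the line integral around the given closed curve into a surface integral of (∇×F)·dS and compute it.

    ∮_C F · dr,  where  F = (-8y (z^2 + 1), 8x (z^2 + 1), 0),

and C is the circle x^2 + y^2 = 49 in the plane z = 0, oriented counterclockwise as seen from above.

Let S be the flat disk x^2 + y^2 ≤ 49 in the plane z = 0, with upward unit normal n̂ = ẑ. By Stokes' theorem,

    ∮_C F · dr = ∬_S (∇ × F) · n̂ dS = ∬_D (curl F)_z dA,

where D is the disk x^2 + y^2 ≤ 49.

Compute the curl of F = (-8y (z^2 + 1), 8x (z^2 + 1), 0):
    (∇ × F)_x = ∂F_z/∂y - ∂F_y/∂z = -16x z,
    (∇ × F)_y = ∂F_x/∂z - ∂F_z/∂x = -16y z,
    (∇ × F)_z = ∂F_y/∂x - ∂F_x/∂y = 16z^2 + 16.

On z = 0, (curl F)_z = 16.

Convert to polar (x = r cos θ, y = r sin θ, dA = r dr dθ); the integrand becomes 16, so

    ∬_D (curl F)_z dA = ∫_0^{2π} ∫_0^{7} (16) · r dr dθ.

Inner (r from 0 to 7): 392.
Outer (θ from 0 to 2π): 784π.

Therefore ∮_C F · dr = 784π.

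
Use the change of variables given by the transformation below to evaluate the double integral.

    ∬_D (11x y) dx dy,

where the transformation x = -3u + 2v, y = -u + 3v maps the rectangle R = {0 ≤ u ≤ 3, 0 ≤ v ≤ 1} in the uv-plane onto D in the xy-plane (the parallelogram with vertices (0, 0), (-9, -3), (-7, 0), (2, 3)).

Compute the Jacobian determinant of (x, y) with respect to (u, v):

    ∂(x,y)/∂(u,v) = | -3  2 | = (-3)(3) - (2)(-1) = -7.
                   | -1  3 |

Its absolute value is |J| = 7 (the area scaling factor).

Substituting x = -3u + 2v, y = -u + 3v into the integrand,

    11x y → 33u^2 - 121u v + 66v^2,

so the integral becomes

    ∬_R (33u^2 - 121u v + 66v^2) · |J| du dv = ∫_0^3 ∫_0^1 (231u^2 - 847u v + 462v^2) dv du.

Inner (v): 231u^2 - 847u/2 + 154.
Outer (u): 2541/4.

Therefore ∬_D (11x y) dx dy = 2541/4.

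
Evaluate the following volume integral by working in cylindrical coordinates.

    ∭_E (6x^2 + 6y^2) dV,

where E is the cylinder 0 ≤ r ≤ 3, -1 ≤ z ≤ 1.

In cylindrical coordinates, x = r cos(θ), y = r sin(θ), z = z, and dV = r dr dθ dz.

The integrand becomes 6r^2, so

    ∭_E (6x^2 + 6y^2) dV = ∫_{0}^{2π} ∫_{0}^{3} ∫_{-1}^{1} (6r^2) · r dz dr dθ.

Inner (z): 12r^3.
Middle (r from 0 to 3): 243.
Outer (θ): 486π.

Therefore the triple integral equals 486π.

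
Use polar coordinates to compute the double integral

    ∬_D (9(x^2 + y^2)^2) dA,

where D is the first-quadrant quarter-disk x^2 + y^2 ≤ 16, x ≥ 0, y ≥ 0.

The region D is 0 ≤ r ≤ 4, 0 ≤ θ ≤ π/2 in polar coordinates, where x = r cos(θ), y = r sin(θ), and dA = r dr dθ.

Under the substitution, the integrand becomes 9r^4, so

    ∬_D (9(x^2 + y^2)^2) dA = ∫_{0}^{π/2} ∫_{0}^{4} (9r^4) · r dr dθ.

Inner integral (in r): ∫_{0}^{4} (9r^4) · r dr = 6144.

Outer integral (in θ): ∫_{0}^{π/2} (6144) dθ = 3072π.

Therefore ∬_D (9(x^2 + y^2)^2) dA = 3072π.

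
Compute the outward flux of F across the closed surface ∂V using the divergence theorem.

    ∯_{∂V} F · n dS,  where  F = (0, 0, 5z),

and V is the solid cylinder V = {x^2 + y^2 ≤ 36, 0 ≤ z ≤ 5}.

By the divergence theorem,

    ∯_{∂V} F · n dS = ∭_V (∇ · F) dV.

Compute the divergence:
    ∇ · F = ∂F_x/∂x + ∂F_y/∂y + ∂F_z/∂z = 0 + 0 + 5 = 5.

In cylindrical coordinates, x = r cos(θ), y = r sin(θ), z = z, dV = r dr dθ dz, with 0 ≤ r ≤ 6, 0 ≤ θ ≤ 2π, 0 ≤ z ≤ 5.

The integrand, after substitution and multiplying by the volume element, becomes (5) · r, so

    ∭_V (∇·F) dV = ∫_0^{2π} ∫_0^{6} ∫_0^{5} (5) · r dz dr dθ.

Inner (z from 0 to 5): 25r.
Middle (r from 0 to 6): 450.
Outer (θ from 0 to 2π): 900π.

Therefore ∯_{∂V} F · n dS = 900π.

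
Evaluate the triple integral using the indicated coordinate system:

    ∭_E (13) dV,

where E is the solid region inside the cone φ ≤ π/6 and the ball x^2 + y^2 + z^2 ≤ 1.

In spherical coordinates, x = ρ sin(φ) cos(θ), y = ρ sin(φ) sin(θ), z = ρ cos(φ), and dV = ρ^2 sin(φ) dρ dφ dθ.

The integrand becomes 13, so

    ∭_E (13) dV = ∫_{0}^{2π} ∫_{0}^{π/6} ∫_{0}^{1} (13) · ρ^2 sin(φ) dρ dφ dθ.

Inner (ρ): 13sin(φ)/3.
Middle (φ): 13/3 - 13sqrt(3)/6.
Outer (θ): 13π (2 - sqrt(3))/3.

Therefore the triple integral equals 13π (2 - sqrt(3))/3.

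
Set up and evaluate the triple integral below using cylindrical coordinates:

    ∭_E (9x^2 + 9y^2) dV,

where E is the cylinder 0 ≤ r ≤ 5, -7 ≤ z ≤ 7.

In cylindrical coordinates, x = r cos(θ), y = r sin(θ), z = z, and dV = r dr dθ dz.

The integrand becomes 9r^2, so

    ∭_E (9x^2 + 9y^2) dV = ∫_{0}^{2π} ∫_{0}^{5} ∫_{-7}^{7} (9r^2) · r dz dr dθ.

Inner (z): 126r^3.
Middle (r from 0 to 5): 39375/2.
Outer (θ): 39375π.

Therefore the triple integral equals 39375π.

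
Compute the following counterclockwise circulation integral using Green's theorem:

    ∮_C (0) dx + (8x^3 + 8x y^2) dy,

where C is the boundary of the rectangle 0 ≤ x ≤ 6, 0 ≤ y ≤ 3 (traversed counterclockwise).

Green's theorem converts the closed line integral into a double integral over the enclosed region D:

    ∮_C P dx + Q dy = ∬_D (∂Q/∂x - ∂P/∂y) dA.

Here P = 0, Q = 8x^3 + 8x y^2, so

    ∂Q/∂x = 24x^2 + 8y^2,    ∂P/∂y = 0,
    ∂Q/∂x - ∂P/∂y = 24x^2 + 8y^2.

D is the region 0 ≤ x ≤ 6, 0 ≤ y ≤ 3. Evaluating the double integral:

    ∬_D (24x^2 + 8y^2) dA = ∫_0^{6} ∫_0^{3} (24x^2 + 8y^2) dy dx.

Inner (y from 0 to 3): 72x^2 + 72.
Outer (x from 0 to 6): 5616.

Therefore ∮_C P dx + Q dy = 5616.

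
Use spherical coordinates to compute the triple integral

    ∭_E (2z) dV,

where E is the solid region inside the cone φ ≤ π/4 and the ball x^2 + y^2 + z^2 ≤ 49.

In spherical coordinates, x = ρ sin(φ) cos(θ), y = ρ sin(φ) sin(θ), z = ρ cos(φ), and dV = ρ^2 sin(φ) dρ dφ dθ.

The integrand becomes 2ρ cos(φ), so

    ∭_E (2z) dV = ∫_{0}^{2π} ∫_{0}^{π/4} ∫_{0}^{7} (2ρ cos(φ)) · ρ^2 sin(φ) dρ dφ dθ.

Inner (ρ): 2401sin(2φ)/4.
Middle (φ): 2401/8.
Outer (θ): 2401π/4.

Therefore the triple integral equals 2401π/4.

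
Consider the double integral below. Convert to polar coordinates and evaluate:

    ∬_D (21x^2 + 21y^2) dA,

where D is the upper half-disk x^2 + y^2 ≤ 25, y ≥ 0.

The region D is 0 ≤ r ≤ 5, 0 ≤ θ ≤ π in polar coordinates, where x = r cos(θ), y = r sin(θ), and dA = r dr dθ.

Under the substitution, the integrand becomes 21r^2, so

    ∬_D (21x^2 + 21y^2) dA = ∫_{0}^{π} ∫_{0}^{5} (21r^2) · r dr dθ.

Inner integral (in r): ∫_{0}^{5} (21r^2) · r dr = 13125/4.

Outer integral (in θ): ∫_{0}^{π} (13125/4) dθ = 13125π/4.

Therefore ∬_D (21x^2 + 21y^2) dA = 13125π/4.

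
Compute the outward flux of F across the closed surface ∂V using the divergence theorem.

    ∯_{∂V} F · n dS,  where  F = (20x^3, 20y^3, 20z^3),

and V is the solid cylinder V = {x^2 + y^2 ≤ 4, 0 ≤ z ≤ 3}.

By the divergence theorem,

    ∯_{∂V} F · n dS = ∭_V (∇ · F) dV.

Compute the divergence:
    ∇ · F = ∂F_x/∂x + ∂F_y/∂y + ∂F_z/∂z = 60x^2 + 60y^2 + 60z^2.

In cylindrical coordinates, x = r cos(θ), y = r sin(θ), z = z, dV = r dr dθ dz, with 0 ≤ r ≤ 2, 0 ≤ θ ≤ 2π, 0 ≤ z ≤ 3.

The integrand, after substitution and multiplying by the volume element, becomes (60r^2 + 60z^2) · r, so

    ∭_V (∇·F) dV = ∫_0^{2π} ∫_0^{2} ∫_0^{3} (60r^2 + 60z^2) · r dz dr dθ.

Inner (z from 0 to 3): 180r (r^2 + 3).
Middle (r from 0 to 2): 1800.
Outer (θ from 0 to 2π): 3600π.

Therefore ∯_{∂V} F · n dS = 3600π.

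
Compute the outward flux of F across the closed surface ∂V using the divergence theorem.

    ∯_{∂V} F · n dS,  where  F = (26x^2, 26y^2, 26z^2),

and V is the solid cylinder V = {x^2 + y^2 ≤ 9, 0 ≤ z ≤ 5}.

By the divergence theorem,

    ∯_{∂V} F · n dS = ∭_V (∇ · F) dV.

Compute the divergence:
    ∇ · F = ∂F_x/∂x + ∂F_y/∂y + ∂F_z/∂z = 52x + 52y + 52z.

In cylindrical coordinates, x = r cos(θ), y = r sin(θ), z = z, dV = r dr dθ dz, with 0 ≤ r ≤ 3, 0 ≤ θ ≤ 2π, 0 ≤ z ≤ 5.

The integrand, after substitution and multiplying by the volume element, becomes (52sqrt(2)r sin(θ + π/4) + 52z) · r, so

    ∭_V (∇·F) dV = ∫_0^{2π} ∫_0^{3} ∫_0^{5} (52sqrt(2)r sin(θ + π/4) + 52z) · r dz dr dθ.

Inner (z from 0 to 5): 130r (2sqrt(2)r sin(θ + π/4) + 5).
Middle (r from 0 to 3): 2340sqrt(2)sin(θ + π/4) + 2925.
Outer (θ from 0 to 2π): 5850π.

Therefore ∯_{∂V} F · n dS = 5850π.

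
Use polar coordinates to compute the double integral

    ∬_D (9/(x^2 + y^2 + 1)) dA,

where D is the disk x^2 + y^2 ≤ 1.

The region D is 0 ≤ r ≤ 1, 0 ≤ θ ≤ 2π in polar coordinates, where x = r cos(θ), y = r sin(θ), and dA = r dr dθ.

Under the substitution, the integrand becomes 9/(r^2 + 1), so

    ∬_D (9/(x^2 + y^2 + 1)) dA = ∫_{0}^{2π} ∫_{0}^{1} (9/(r^2 + 1)) · r dr dθ.

Inner integral (in r): ∫_{0}^{1} (9/(r^2 + 1)) · r dr = 9log(2)/2.

Outer integral (in θ): ∫_{0}^{2π} (9log(2)/2) dθ = 9π log(2).

Therefore ∬_D (9/(x^2 + y^2 + 1)) dA = 9π log(2).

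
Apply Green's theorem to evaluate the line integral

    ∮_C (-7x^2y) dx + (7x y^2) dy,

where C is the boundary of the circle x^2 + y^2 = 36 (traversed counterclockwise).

Green's theorem converts the closed line integral into a double integral over the enclosed region D:

    ∮_C P dx + Q dy = ∬_D (∂Q/∂x - ∂P/∂y) dA.

Here P = -7x^2y, Q = 7x y^2, so

    ∂Q/∂x = 7y^2,    ∂P/∂y = -7x^2,
    ∂Q/∂x - ∂P/∂y = 7x^2 + 7y^2.

D is the region x^2 + y^2 ≤ 36. Evaluating the double integral:

In polar coordinates (x = r cos θ, y = r sin θ, dA = r dr dθ) the integrand becomes 7r^2, so

    ∬_D (7x^2 + 7y^2) dA = ∫_0^{2π} ∫_0^{6} (7r^2) · r dr dθ.

Inner (r from 0 to 6): 2268.
Outer (θ from 0 to 2π): 4536π.

Therefore ∮_C P dx + Q dy = 4536π.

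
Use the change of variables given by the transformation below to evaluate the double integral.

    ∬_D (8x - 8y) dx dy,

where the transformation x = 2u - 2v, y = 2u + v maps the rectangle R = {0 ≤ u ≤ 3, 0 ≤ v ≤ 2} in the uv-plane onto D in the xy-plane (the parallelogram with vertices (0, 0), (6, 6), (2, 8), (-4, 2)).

Compute the Jacobian determinant of (x, y) with respect to (u, v):

    ∂(x,y)/∂(u,v) = | 2  -2 | = (2)(1) - (-2)(2) = 6.
                   | 2  1 |

Its absolute value is |J| = 6 (the area scaling factor).

Substituting x = 2u - 2v, y = 2u + v into the integrand,

    8x - 8y → -24v,

so the integral becomes

    ∬_R (-24v) · |J| du dv = ∫_0^3 ∫_0^2 (-144v) dv du.

Inner (v): -288.
Outer (u): -864.

Therefore ∬_D (8x - 8y) dx dy = -864.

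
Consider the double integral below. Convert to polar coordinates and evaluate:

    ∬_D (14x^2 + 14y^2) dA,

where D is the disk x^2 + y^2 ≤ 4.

The region D is 0 ≤ r ≤ 2, 0 ≤ θ ≤ 2π in polar coordinates, where x = r cos(θ), y = r sin(θ), and dA = r dr dθ.

Under the substitution, the integrand becomes 14r^2, so

    ∬_D (14x^2 + 14y^2) dA = ∫_{0}^{2π} ∫_{0}^{2} (14r^2) · r dr dθ.

Inner integral (in r): ∫_{0}^{2} (14r^2) · r dr = 56.

Outer integral (in θ): ∫_{0}^{2π} (56) dθ = 112π.

Therefore ∬_D (14x^2 + 14y^2) dA = 112π.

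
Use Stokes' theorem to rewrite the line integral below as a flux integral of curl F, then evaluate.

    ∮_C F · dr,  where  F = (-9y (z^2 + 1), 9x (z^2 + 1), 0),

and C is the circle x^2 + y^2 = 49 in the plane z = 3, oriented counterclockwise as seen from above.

Let S be the flat disk x^2 + y^2 ≤ 49 in the plane z = 3, with upward unit normal n̂ = ẑ. By Stokes' theorem,

    ∮_C F · dr = ∬_S (∇ × F) · n̂ dS = ∬_D (curl F)_z dA,

where D is the disk x^2 + y^2 ≤ 49.

Compute the curl of F = (-9y (z^2 + 1), 9x (z^2 + 1), 0):
    (∇ × F)_x = ∂F_z/∂y - ∂F_y/∂z = -18x z,
    (∇ × F)_y = ∂F_x/∂z - ∂F_z/∂x = -18y z,
    (∇ × F)_z = ∂F_y/∂x - ∂F_x/∂y = 18z^2 + 18.

On z = 3, (curl F)_z = 180.

Convert to polar (x = r cos θ, y = r sin θ, dA = r dr dθ); the integrand becomes 180, so

    ∬_D (curl F)_z dA = ∫_0^{2π} ∫_0^{7} (180) · r dr dθ.

Inner (r from 0 to 7): 4410.
Outer (θ from 0 to 2π): 8820π.

Therefore ∮_C F · dr = 8820π.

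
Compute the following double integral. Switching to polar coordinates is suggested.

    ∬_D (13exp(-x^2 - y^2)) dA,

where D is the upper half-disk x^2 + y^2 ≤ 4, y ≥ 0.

The region D is 0 ≤ r ≤ 2, 0 ≤ θ ≤ π in polar coordinates, where x = r cos(θ), y = r sin(θ), and dA = r dr dθ.

Under the substitution, the integrand becomes 13exp(-r^2), so

    ∬_D (13exp(-x^2 - y^2)) dA = ∫_{0}^{π} ∫_{0}^{2} (13exp(-r^2)) · r dr dθ.

Inner integral (in r): ∫_{0}^{2} (13exp(-r^2)) · r dr = 13/2 - 13exp(-4)/2.

Outer integral (in θ): ∫_{0}^{π} (13/2 - 13exp(-4)/2) dθ = -13π (1 - exp(4))exp(-4)/2.

Therefore ∬_D (13exp(-x^2 - y^2)) dA = -13π (1 - exp(4))exp(-4)/2.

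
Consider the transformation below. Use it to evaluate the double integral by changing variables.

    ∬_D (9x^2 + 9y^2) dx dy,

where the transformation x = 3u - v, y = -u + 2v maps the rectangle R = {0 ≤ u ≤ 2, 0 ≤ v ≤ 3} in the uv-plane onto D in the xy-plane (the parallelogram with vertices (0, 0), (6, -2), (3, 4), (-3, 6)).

Compute the Jacobian determinant of (x, y) with respect to (u, v):

    ∂(x,y)/∂(u,v) = | 3  -1 | = (3)(2) - (-1)(-1) = 5.
                   | -1  2 |

Its absolute value is |J| = 5 (the area scaling factor).

Substituting x = 3u - v, y = -u + 2v into the integrand,

    9x^2 + 9y^2 → 90u^2 - 90u v + 45v^2,

so the integral becomes

    ∬_R (90u^2 - 90u v + 45v^2) · |J| du dv = ∫_0^2 ∫_0^3 (450u^2 - 450u v + 225v^2) dv du.

Inner (v): 1350u^2 - 2025u + 2025.
Outer (u): 3600.

Therefore ∬_D (9x^2 + 9y^2) dx dy = 3600.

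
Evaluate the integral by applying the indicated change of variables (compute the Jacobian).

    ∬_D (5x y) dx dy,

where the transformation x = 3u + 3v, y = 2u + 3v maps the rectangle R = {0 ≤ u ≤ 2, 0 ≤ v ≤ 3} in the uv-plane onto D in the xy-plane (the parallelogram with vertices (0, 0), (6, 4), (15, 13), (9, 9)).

Compute the Jacobian determinant of (x, y) with respect to (u, v):

    ∂(x,y)/∂(u,v) = | 3  3 | = (3)(3) - (3)(2) = 3.
                   | 2  3 |

Its absolute value is |J| = 3 (the area scaling factor).

Substituting x = 3u + 3v, y = 2u + 3v into the integrand,

    5x y → 30u^2 + 75u v + 45v^2,

so the integral becomes

    ∬_R (30u^2 + 75u v + 45v^2) · |J| du dv = ∫_0^2 ∫_0^3 (90u^2 + 225u v + 135v^2) dv du.

Inner (v): 270u^2 + 2025u/2 + 1215.
Outer (u): 5175.

Therefore ∬_D (5x y) dx dy = 5175.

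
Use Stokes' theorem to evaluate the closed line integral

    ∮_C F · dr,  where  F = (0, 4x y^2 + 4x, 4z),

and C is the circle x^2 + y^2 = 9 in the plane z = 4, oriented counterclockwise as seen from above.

Let S be the flat disk x^2 + y^2 ≤ 9 in the plane z = 4, with upward unit normal n̂ = ẑ. By Stokes' theorem,

    ∮_C F · dr = ∬_S (∇ × F) · n̂ dS = ∬_D (curl F)_z dA,

where D is the disk x^2 + y^2 ≤ 9.

Compute the curl of F = (0, 4x y^2 + 4x, 4z):
    (∇ × F)_x = ∂F_z/∂y - ∂F_y/∂z = 0,
    (∇ × F)_y = ∂F_x/∂z - ∂F_z/∂x = 0,
    (∇ × F)_z = ∂F_y/∂x - ∂F_x/∂y = 4y^2 + 4.

On z = 4, (curl F)_z = 4y^2 + 4.

Convert to polar (x = r cos θ, y = r sin θ, dA = r dr dθ); the integrand becomes 4r^2sin(θ)^2 + 4, so

    ∬_D (curl F)_z dA = ∫_0^{2π} ∫_0^{3} (4r^2sin(θ)^2 + 4) · r dr dθ.

Inner (r from 0 to 3): 81sin(θ)^2 + 18.
Outer (θ from 0 to 2π): 117π.

Therefore ∮_C F · dr = 117π.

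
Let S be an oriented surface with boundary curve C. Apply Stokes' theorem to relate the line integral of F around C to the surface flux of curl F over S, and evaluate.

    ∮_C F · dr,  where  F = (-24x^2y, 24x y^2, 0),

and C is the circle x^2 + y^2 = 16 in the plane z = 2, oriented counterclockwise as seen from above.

Let S be the flat disk x^2 + y^2 ≤ 16 in the plane z = 2, with upward unit normal n̂ = ẑ. By Stokes' theorem,

    ∮_C F · dr = ∬_S (∇ × F) · n̂ dS = ∬_D (curl F)_z dA,

where D is the disk x^2 + y^2 ≤ 16.

Compute the curl of F = (-24x^2y, 24x y^2, 0):
    (∇ × F)_x = ∂F_z/∂y - ∂F_y/∂z = 0,
    (∇ × F)_y = ∂F_x/∂z - ∂F_z/∂x = 0,
    (∇ × F)_z = ∂F_y/∂x - ∂F_x/∂y = 24x^2 + 24y^2.

On z = 2, (curl F)_z = 24x^2 + 24y^2.

Convert to polar (x = r cos θ, y = r sin θ, dA = r dr dθ); the integrand becomes 24r^2, so

    ∬_D (curl F)_z dA = ∫_0^{2π} ∫_0^{4} (24r^2) · r dr dθ.

Inner (r from 0 to 4): 1536.
Outer (θ from 0 to 2π): 3072π.

Therefore ∮_C F · dr = 3072π.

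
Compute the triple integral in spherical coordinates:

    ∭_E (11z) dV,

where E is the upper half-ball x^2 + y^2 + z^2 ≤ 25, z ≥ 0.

In spherical coordinates, x = ρ sin(φ) cos(θ), y = ρ sin(φ) sin(θ), z = ρ cos(φ), and dV = ρ^2 sin(φ) dρ dφ dθ.

The integrand becomes 11ρ cos(φ), so

    ∭_E (11z) dV = ∫_{0}^{2π} ∫_{0}^{π/2} ∫_{0}^{5} (11ρ cos(φ)) · ρ^2 sin(φ) dρ dφ dθ.

Inner (ρ): 6875sin(2φ)/8.
Middle (φ): 6875/8.
Outer (θ): 6875π/4.

Therefore the triple integral equals 6875π/4.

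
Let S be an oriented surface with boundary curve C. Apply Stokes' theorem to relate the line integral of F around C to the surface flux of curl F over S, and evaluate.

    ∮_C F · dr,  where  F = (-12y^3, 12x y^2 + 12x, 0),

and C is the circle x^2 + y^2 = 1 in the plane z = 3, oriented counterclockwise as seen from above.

Let S be the flat disk x^2 + y^2 ≤ 1 in the plane z = 3, with upward unit normal n̂ = ẑ. By Stokes' theorem,

    ∮_C F · dr = ∬_S (∇ × F) · n̂ dS = ∬_D (curl F)_z dA,

where D is the disk x^2 + y^2 ≤ 1.

Compute the curl of F = (-12y^3, 12x y^2 + 12x, 0):
    (∇ × F)_x = ∂F_z/∂y - ∂F_y/∂z = 0,
    (∇ × F)_y = ∂F_x/∂z - ∂F_z/∂x = 0,
    (∇ × F)_z = ∂F_y/∂x - ∂F_x/∂y = 48y^2 + 12.

On z = 3, (curl F)_z = 48y^2 + 12.

Convert to polar (x = r cos θ, y = r sin θ, dA = r dr dθ); the integrand becomes 48r^2sin(θ)^2 + 12, so

    ∬_D (curl F)_z dA = ∫_0^{2π} ∫_0^{1} (48r^2sin(θ)^2 + 12) · r dr dθ.

Inner (r from 0 to 1): 12 - 6cos(2θ).
Outer (θ from 0 to 2π): 24π.

Therefore ∮_C F · dr = 24π.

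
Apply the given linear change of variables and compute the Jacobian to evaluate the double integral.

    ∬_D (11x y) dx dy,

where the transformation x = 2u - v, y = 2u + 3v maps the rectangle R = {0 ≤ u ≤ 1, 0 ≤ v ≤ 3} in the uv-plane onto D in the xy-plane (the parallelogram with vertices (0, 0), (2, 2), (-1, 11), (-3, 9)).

Compute the Jacobian determinant of (x, y) with respect to (u, v):

    ∂(x,y)/∂(u,v) = | 2  -1 | = (2)(3) - (-1)(2) = 8.
                   | 2  3 |

Its absolute value is |J| = 8 (the area scaling factor).

Substituting x = 2u - v, y = 2u + 3v into the integrand,

    11x y → 44u^2 + 44u v - 33v^2,

so the integral becomes

    ∬_R (44u^2 + 44u v - 33v^2) · |J| du dv = ∫_0^1 ∫_0^3 (352u^2 + 352u v - 264v^2) dv du.

Inner (v): 1056u^2 + 1584u - 2376.
Outer (u): -1232.

Therefore ∬_D (11x y) dx dy = -1232.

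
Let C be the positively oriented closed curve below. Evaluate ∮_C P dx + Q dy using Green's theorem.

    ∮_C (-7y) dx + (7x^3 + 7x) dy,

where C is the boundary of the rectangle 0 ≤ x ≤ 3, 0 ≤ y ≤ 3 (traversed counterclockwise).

Green's theorem converts the closed line integral into a double integral over the enclosed region D:

    ∮_C P dx + Q dy = ∬_D (∂Q/∂x - ∂P/∂y) dA.

Here P = -7y, Q = 7x^3 + 7x, so

    ∂Q/∂x = 21x^2 + 7,    ∂P/∂y = -7,
    ∂Q/∂x - ∂P/∂y = 21x^2 + 14.

D is the region 0 ≤ x ≤ 3, 0 ≤ y ≤ 3. Evaluating the double integral:

    ∬_D (21x^2 + 14) dA = ∫_0^{3} ∫_0^{3} (21x^2 + 14) dy dx.

Inner (y from 0 to 3): 63x^2 + 42.
Outer (x from 0 to 3): 693.

Therefore ∮_C P dx + Q dy = 693.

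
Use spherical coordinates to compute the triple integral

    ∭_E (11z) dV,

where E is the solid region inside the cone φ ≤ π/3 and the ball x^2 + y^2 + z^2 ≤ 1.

In spherical coordinates, x = ρ sin(φ) cos(θ), y = ρ sin(φ) sin(θ), z = ρ cos(φ), and dV = ρ^2 sin(φ) dρ dφ dθ.

The integrand becomes 11ρ cos(φ), so

    ∭_E (11z) dV = ∫_{0}^{2π} ∫_{0}^{π/3} ∫_{0}^{1} (11ρ cos(φ)) · ρ^2 sin(φ) dρ dφ dθ.

Inner (ρ): 11sin(2φ)/8.
Middle (φ): 33/32.
Outer (θ): 33π/16.

Therefore the triple integral equals 33π/16.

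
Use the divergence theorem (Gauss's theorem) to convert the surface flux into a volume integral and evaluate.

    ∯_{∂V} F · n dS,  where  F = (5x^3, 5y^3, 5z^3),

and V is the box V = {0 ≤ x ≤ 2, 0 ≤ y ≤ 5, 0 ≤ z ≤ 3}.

By the divergence theorem,

    ∯_{∂V} F · n dS = ∭_V (∇ · F) dV.

Compute the divergence:
    ∇ · F = ∂F_x/∂x + ∂F_y/∂y + ∂F_z/∂z = 15x^2 + 15y^2 + 15z^2.

V is a rectangular box, so dV = dx dy dz with 0 ≤ x ≤ 2, 0 ≤ y ≤ 5, 0 ≤ z ≤ 3.

Integrate (15x^2 + 15y^2 + 15z^2) over V as an iterated integral:

    ∭_V (∇·F) dV = ∫_0^{2} ∫_0^{5} ∫_0^{3} (15x^2 + 15y^2 + 15z^2) dz dy dx.

Inner (z from 0 to 3): 45x^2 + 45y^2 + 135.
Middle (y from 0 to 5): 225x^2 + 2550.
Outer (x from 0 to 2): 5700.

Therefore ∯_{∂V} F · n dS = 5700.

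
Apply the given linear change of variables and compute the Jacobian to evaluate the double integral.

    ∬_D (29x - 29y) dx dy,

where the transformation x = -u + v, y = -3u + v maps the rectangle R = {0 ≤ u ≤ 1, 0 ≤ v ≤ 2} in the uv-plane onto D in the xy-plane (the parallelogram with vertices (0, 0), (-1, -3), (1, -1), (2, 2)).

Compute the Jacobian determinant of (x, y) with respect to (u, v):

    ∂(x,y)/∂(u,v) = | -1  1 | = (-1)(1) - (1)(-3) = 2.
                   | -3  1 |

Its absolute value is |J| = 2 (the area scaling factor).

Substituting x = -u + v, y = -3u + v into the integrand,

    29x - 29y → 58u,

so the integral becomes

    ∬_R (58u) · |J| du dv = ∫_0^1 ∫_0^2 (116u) dv du.

Inner (v): 232u.
Outer (u): 116.

Therefore ∬_D (29x - 29y) dx dy = 116.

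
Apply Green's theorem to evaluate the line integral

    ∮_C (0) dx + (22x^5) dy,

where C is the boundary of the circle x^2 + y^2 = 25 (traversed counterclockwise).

Green's theorem converts the closed line integral into a double integral over the enclosed region D:

    ∮_C P dx + Q dy = ∬_D (∂Q/∂x - ∂P/∂y) dA.

Here P = 0, Q = 22x^5, so

    ∂Q/∂x = 110x^4,    ∂P/∂y = 0,
    ∂Q/∂x - ∂P/∂y = 110x^4.

D is the region x^2 + y^2 ≤ 25. Evaluating the double integral:

In polar coordinates (x = r cos θ, y = r sin θ, dA = r dr dθ) the integrand becomes 110r^4cos(θ)^4, so

    ∬_D (110x^4) dA = ∫_0^{2π} ∫_0^{5} (110r^4cos(θ)^4) · r dr dθ.

Inner (r from 0 to 5): 859375cos(θ)^4/3.
Outer (θ from 0 to 2π): 859375π/4.

Therefore ∮_C P dx + Q dy = 859375π/4.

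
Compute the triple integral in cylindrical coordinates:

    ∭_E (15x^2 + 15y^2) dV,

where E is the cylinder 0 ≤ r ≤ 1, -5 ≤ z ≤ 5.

In cylindrical coordinates, x = r cos(θ), y = r sin(θ), z = z, and dV = r dr dθ dz.

The integrand becomes 15r^2, so

    ∭_E (15x^2 + 15y^2) dV = ∫_{0}^{2π} ∫_{0}^{1} ∫_{-5}^{5} (15r^2) · r dz dr dθ.

Inner (z): 150r^3.
Middle (r from 0 to 1): 75/2.
Outer (θ): 75π.

Therefore the triple integral equals 75π.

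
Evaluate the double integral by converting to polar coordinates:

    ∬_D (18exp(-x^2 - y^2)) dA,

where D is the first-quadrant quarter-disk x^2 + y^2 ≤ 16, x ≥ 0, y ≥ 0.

The region D is 0 ≤ r ≤ 4, 0 ≤ θ ≤ π/2 in polar coordinates, where x = r cos(θ), y = r sin(θ), and dA = r dr dθ.

Under the substitution, the integrand becomes 18exp(-r^2), so

    ∬_D (18exp(-x^2 - y^2)) dA = ∫_{0}^{π/2} ∫_{0}^{4} (18exp(-r^2)) · r dr dθ.

Inner integral (in r): ∫_{0}^{4} (18exp(-r^2)) · r dr = 9 - 9exp(-16).

Outer integral (in θ): ∫_{0}^{π/2} (9 - 9exp(-16)) dθ = -9π (1 - exp(16))exp(-16)/2.

Therefore ∬_D (18exp(-x^2 - y^2)) dA = -9π (1 - exp(16))exp(-16)/2.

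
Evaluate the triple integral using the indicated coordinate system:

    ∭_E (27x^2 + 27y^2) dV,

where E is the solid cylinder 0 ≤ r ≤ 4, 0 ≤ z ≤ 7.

In cylindrical coordinates, x = r cos(θ), y = r sin(θ), z = z, and dV = r dr dθ dz.

The integrand becomes 27r^2, so

    ∭_E (27x^2 + 27y^2) dV = ∫_{0}^{2π} ∫_{0}^{4} ∫_{0}^{7} (27r^2) · r dz dr dθ.

Inner (z): 189r^3.
Middle (r from 0 to 4): 12096.
Outer (θ): 24192π.

Therefore the triple integral equals 24192π.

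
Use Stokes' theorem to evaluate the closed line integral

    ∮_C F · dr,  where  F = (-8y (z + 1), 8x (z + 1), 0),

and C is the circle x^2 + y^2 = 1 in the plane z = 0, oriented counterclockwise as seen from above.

Let S be the flat disk x^2 + y^2 ≤ 1 in the plane z = 0, with upward unit normal n̂ = ẑ. By Stokes' theorem,

    ∮_C F · dr = ∬_S (∇ × F) · n̂ dS = ∬_D (curl F)_z dA,

where D is the disk x^2 + y^2 ≤ 1.

Compute the curl of F = (-8y (z + 1), 8x (z + 1), 0):
    (∇ × F)_x = ∂F_z/∂y - ∂F_y/∂z = -8x,
    (∇ × F)_y = ∂F_x/∂z - ∂F_z/∂x = -8y,
    (∇ × F)_z = ∂F_y/∂x - ∂F_x/∂y = 16z + 16.

On z = 0, (curl F)_z = 16.

Convert to polar (x = r cos θ, y = r sin θ, dA = r dr dθ); the integrand becomes 16, so

    ∬_D (curl F)_z dA = ∫_0^{2π} ∫_0^{1} (16) · r dr dθ.

Inner (r from 0 to 1): 8.
Outer (θ from 0 to 2π): 16π.

Therefore ∮_C F · dr = 16π.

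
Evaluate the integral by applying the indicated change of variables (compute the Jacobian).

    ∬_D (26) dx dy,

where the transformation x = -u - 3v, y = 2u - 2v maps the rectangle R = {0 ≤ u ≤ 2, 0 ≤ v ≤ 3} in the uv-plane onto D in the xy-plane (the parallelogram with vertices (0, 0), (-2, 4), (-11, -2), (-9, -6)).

Compute the Jacobian determinant of (x, y) with respect to (u, v):

    ∂(x,y)/∂(u,v) = | -1  -3 | = (-1)(-2) - (-3)(2) = 8.
                   | 2  -2 |

Its absolute value is |J| = 8 (the area scaling factor).

Substituting x = -u - 3v, y = 2u - 2v into the integrand,

    26 → 26,

so the integral becomes

    ∬_R (26) · |J| du dv = ∫_0^2 ∫_0^3 (208) dv du.

Inner (v): 624.
Outer (u): 1248.

Therefore ∬_D (26) dx dy = 1248.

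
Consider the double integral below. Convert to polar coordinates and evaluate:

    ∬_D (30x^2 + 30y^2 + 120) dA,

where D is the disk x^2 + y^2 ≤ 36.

The region D is 0 ≤ r ≤ 6, 0 ≤ θ ≤ 2π in polar coordinates, where x = r cos(θ), y = r sin(θ), and dA = r dr dθ.

Under the substitution, the integrand becomes 30r^2 + 120, so

    ∬_D (30x^2 + 30y^2 + 120) dA = ∫_{0}^{2π} ∫_{0}^{6} (30r^2 + 120) · r dr dθ.

Inner integral (in r): ∫_{0}^{6} (30r^2 + 120) · r dr = 11880.

Outer integral (in θ): ∫_{0}^{2π} (11880) dθ = 23760π.

Therefore ∬_D (30x^2 + 30y^2 + 120) dA = 23760π.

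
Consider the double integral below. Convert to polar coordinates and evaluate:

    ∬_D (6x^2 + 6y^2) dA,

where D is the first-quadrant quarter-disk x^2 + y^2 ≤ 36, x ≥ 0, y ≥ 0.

The region D is 0 ≤ r ≤ 6, 0 ≤ θ ≤ π/2 in polar coordinates, where x = r cos(θ), y = r sin(θ), and dA = r dr dθ.

Under the substitution, the integrand becomes 6r^2, so

    ∬_D (6x^2 + 6y^2) dA = ∫_{0}^{π/2} ∫_{0}^{6} (6r^2) · r dr dθ.

Inner integral (in r): ∫_{0}^{6} (6r^2) · r dr = 1944.

Outer integral (in θ): ∫_{0}^{π/2} (1944) dθ = 972π.

Therefore ∬_D (6x^2 + 6y^2) dA = 972π.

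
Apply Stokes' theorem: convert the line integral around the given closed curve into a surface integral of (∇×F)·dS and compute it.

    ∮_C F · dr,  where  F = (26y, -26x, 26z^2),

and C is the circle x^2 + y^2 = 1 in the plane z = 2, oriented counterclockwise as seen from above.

Let S be the flat disk x^2 + y^2 ≤ 1 in the plane z = 2, with upward unit normal n̂ = ẑ. By Stokes' theorem,

    ∮_C F · dr = ∬_S (∇ × F) · n̂ dS = ∬_D (curl F)_z dA,

where D is the disk x^2 + y^2 ≤ 1.

Compute the curl of F = (26y, -26x, 26z^2):
    (∇ × F)_x = ∂F_z/∂y - ∂F_y/∂z = 0,
    (∇ × F)_y = ∂F_x/∂z - ∂F_z/∂x = 0,
    (∇ × F)_z = ∂F_y/∂x - ∂F_x/∂y = -52.

On z = 2, (curl F)_z = -52.

Convert to polar (x = r cos θ, y = r sin θ, dA = r dr dθ); the integrand becomes -52, so

    ∬_D (curl F)_z dA = ∫_0^{2π} ∫_0^{1} (-52) · r dr dθ.

Inner (r from 0 to 1): -26.
Outer (θ from 0 to 2π): -52π.

Therefore ∮_C F · dr = -52π.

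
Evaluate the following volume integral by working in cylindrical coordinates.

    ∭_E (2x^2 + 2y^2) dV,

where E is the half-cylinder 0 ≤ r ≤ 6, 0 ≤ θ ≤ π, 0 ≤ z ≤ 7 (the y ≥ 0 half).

In cylindrical coordinates, x = r cos(θ), y = r sin(θ), z = z, and dV = r dr dθ dz.

The integrand becomes 2r^2, so

    ∭_E (2x^2 + 2y^2) dV = ∫_{0}^{π} ∫_{0}^{6} ∫_{0}^{7} (2r^2) · r dz dr dθ.

Inner (z): 14r^3.
Middle (r from 0 to 6): 4536.
Outer (θ): 4536π.

Therefore the triple integral equals 4536π.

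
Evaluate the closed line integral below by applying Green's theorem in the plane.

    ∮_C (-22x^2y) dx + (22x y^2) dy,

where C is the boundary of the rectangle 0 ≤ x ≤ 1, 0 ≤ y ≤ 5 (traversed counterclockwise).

Green's theorem converts the closed line integral into a double integral over the enclosed region D:

    ∮_C P dx + Q dy = ∬_D (∂Q/∂x - ∂P/∂y) dA.

Here P = -22x^2y, Q = 22x y^2, so

    ∂Q/∂x = 22y^2,    ∂P/∂y = -22x^2,
    ∂Q/∂x - ∂P/∂y = 22x^2 + 22y^2.

D is the region 0 ≤ x ≤ 1, 0 ≤ y ≤ 5. Evaluating the double integral:

    ∬_D (22x^2 + 22y^2) dA = ∫_0^{1} ∫_0^{5} (22x^2 + 22y^2) dy dx.

Inner (y from 0 to 5): 110x^2 + 2750/3.
Outer (x from 0 to 1): 2860/3.

Therefore ∮_C P dx + Q dy = 2860/3.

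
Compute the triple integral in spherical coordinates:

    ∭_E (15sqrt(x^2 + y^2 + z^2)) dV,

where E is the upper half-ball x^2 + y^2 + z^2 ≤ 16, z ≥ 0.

In spherical coordinates, x = ρ sin(φ) cos(θ), y = ρ sin(φ) sin(θ), z = ρ cos(φ), and dV = ρ^2 sin(φ) dρ dφ dθ.

The integrand becomes 15ρ, so

    ∭_E (15sqrt(x^2 + y^2 + z^2)) dV = ∫_{0}^{2π} ∫_{0}^{π/2} ∫_{0}^{4} (15ρ) · ρ^2 sin(φ) dρ dφ dθ.

Inner (ρ): 960sin(φ).
Middle (φ): 960.
Outer (θ): 1920π.

Therefore the triple integral equals 1920π.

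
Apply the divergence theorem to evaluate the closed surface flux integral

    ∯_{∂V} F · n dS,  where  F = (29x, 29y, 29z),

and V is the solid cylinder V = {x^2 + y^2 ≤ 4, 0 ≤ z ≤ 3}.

By the divergence theorem,

    ∯_{∂V} F · n dS = ∭_V (∇ · F) dV.

Compute the divergence:
    ∇ · F = ∂F_x/∂x + ∂F_y/∂y + ∂F_z/∂z = 29 + 29 + 29 = 87.

In cylindrical coordinates, x = r cos(θ), y = r sin(θ), z = z, dV = r dr dθ dz, with 0 ≤ r ≤ 2, 0 ≤ θ ≤ 2π, 0 ≤ z ≤ 3.

The integrand, after substitution and multiplying by the volume element, becomes (87) · r, so

    ∭_V (∇·F) dV = ∫_0^{2π} ∫_0^{2} ∫_0^{3} (87) · r dz dr dθ.

Inner (z from 0 to 3): 261r.
Middle (r from 0 to 2): 522.
Outer (θ from 0 to 2π): 1044π.

Therefore ∯_{∂V} F · n dS = 1044π.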